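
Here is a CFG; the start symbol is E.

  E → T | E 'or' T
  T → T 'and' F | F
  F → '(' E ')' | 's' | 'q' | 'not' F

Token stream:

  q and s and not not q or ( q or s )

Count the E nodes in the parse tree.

4

[E [E [T [T [T [F q]] and [F s]] and [F not [F not [F q]]]]] or [T [F ( [E [E [T [F q]]] or [T [F s]]] )]]]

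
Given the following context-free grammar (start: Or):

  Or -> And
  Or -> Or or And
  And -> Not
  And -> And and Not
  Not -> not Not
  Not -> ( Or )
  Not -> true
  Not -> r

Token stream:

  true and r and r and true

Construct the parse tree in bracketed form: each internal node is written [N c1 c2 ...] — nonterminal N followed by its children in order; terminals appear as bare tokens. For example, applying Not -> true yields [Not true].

Or
And
And and Not
And and Not and Not
And and Not and Not and Not
Not and Not and Not and Not
true and Not and Not and Not
true and r and Not and Not
true and r and r and Not
true and r and r and true

[Or [And [And [And [And [Not true]] and [Not r]] and [Not r]] and [Not true]]]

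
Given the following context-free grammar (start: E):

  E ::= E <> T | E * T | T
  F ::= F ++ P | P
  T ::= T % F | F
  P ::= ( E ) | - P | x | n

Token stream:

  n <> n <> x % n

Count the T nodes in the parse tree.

4

[E [E [E [T [F [P n]]]] <> [T [F [P n]]]] <> [T [T [F [P x]]] % [F [P n]]]]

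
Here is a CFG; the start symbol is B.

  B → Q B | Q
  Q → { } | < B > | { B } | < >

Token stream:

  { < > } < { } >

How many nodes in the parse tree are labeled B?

4

[B [Q { [B [Q < >]] }] [B [Q < [B [Q { }]] >]]]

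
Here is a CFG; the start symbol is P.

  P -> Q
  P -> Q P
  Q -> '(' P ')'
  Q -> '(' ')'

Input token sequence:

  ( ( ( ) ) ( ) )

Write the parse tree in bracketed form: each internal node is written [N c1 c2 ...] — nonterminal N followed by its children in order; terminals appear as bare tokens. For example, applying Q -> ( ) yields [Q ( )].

[P [Q ( [P [Q ( [P [Q ( )]] )] [P [Q ( )]]] )]]

P
Q
( P )
( Q P )
( ( P ) P )
( ( Q ) P )
( ( ( ) ) P )
( ( ( ) ) Q )
( ( ( ) ) ( ) )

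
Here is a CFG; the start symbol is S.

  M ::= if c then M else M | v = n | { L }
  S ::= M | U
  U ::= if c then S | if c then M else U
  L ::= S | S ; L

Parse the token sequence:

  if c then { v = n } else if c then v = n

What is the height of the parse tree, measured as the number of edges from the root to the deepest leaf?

6

[S [U if c then [M { [L [S [M v = n]]] }] else [U if c then [S [M v = n]]]]]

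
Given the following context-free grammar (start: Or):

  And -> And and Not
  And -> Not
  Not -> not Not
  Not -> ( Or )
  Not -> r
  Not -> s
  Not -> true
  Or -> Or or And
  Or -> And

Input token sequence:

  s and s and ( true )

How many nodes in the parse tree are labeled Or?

[Or [And [And [And [Not s]] and [Not s]] and [Not ( [Or [And [Not true]]] )]]]

2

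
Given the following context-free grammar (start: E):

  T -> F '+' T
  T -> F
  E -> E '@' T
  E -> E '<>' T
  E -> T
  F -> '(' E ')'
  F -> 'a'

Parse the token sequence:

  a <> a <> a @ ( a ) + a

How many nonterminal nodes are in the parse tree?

[E [E [E [E [T [F a]]] <> [T [F a]]] <> [T [F a]]] @ [T [F ( [E [T [F a]]] )] + [T [F a]]]]

17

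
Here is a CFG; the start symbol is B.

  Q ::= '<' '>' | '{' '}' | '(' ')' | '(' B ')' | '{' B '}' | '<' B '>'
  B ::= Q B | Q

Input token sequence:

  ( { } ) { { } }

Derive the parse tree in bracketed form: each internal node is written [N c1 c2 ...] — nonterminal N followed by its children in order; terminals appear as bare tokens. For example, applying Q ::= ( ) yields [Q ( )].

[B [Q ( [B [Q { }]] )] [B [Q { [B [Q { }]] }]]]

B
Q B
( B ) B
( Q ) B
( { } ) B
( { } ) Q
( { } ) { B }
( { } ) { Q }
( { } ) { { } }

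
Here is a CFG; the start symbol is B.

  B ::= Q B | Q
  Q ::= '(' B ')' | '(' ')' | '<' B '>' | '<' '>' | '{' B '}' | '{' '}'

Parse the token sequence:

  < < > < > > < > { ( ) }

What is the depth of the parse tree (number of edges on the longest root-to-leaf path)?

[B [Q < [B [Q < >] [B [Q < >]]] >] [B [Q < >] [B [Q { [B [Q ( )]] }]]]]

6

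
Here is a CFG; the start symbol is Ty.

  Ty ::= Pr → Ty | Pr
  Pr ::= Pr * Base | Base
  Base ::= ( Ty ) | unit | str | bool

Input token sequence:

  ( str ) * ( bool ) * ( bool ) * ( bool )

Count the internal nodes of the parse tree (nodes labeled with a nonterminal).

[Ty [Pr [Pr [Pr [Pr [Base ( [Ty [Pr [Base str]]] )]] * [Base ( [Ty [Pr [Base bool]]] )]] * [Base ( [Ty [Pr [Base bool]]] )]] * [Base ( [Ty [Pr [Base bool]]] )]]]

21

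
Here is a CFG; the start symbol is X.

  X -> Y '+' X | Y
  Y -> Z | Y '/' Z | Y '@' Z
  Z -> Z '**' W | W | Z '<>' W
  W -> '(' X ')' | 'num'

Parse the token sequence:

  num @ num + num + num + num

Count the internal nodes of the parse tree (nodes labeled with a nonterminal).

[X [Y [Y [Z [W num]]] @ [Z [W num]]] + [X [Y [Z [W num]]] + [X [Y [Z [W num]]] + [X [Y [Z [W num]]]]]]]

19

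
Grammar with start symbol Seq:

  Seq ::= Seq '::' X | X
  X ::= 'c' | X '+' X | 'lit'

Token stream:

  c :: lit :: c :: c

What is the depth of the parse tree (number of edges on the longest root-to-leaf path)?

5

[Seq [Seq [Seq [Seq [X c]] :: [X lit]] :: [X c]] :: [X c]]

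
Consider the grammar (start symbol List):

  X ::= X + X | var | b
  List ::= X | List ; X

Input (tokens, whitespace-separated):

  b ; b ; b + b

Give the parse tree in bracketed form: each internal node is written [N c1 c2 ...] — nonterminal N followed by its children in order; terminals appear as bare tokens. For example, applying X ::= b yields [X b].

[List [List [List [X b]] ; [X b]] ; [X [X b] + [X b]]]

List
List ; X
List ; X ; X
X ; X ; X
b ; X ; X
b ; b ; X
b ; b ; X + X
b ; b ; b + X
b ; b ; b + b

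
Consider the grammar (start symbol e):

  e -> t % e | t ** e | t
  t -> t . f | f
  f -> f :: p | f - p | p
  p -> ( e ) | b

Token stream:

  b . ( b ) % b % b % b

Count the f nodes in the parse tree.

[e [t [t [f [p b]]] . [f [p ( [e [t [f [p b]]]] )]]] % [e [t [f [p b]]] % [e [t [f [p b]]] % [e [t [f [p b]]]]]]]

6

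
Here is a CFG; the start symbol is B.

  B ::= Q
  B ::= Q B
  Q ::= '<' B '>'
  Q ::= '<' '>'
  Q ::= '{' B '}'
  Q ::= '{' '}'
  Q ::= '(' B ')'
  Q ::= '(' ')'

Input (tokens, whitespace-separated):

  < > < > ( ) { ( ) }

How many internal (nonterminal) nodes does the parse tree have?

10

[B [Q < >] [B [Q < >] [B [Q ( )] [B [Q { [B [Q ( )]] }]]]]]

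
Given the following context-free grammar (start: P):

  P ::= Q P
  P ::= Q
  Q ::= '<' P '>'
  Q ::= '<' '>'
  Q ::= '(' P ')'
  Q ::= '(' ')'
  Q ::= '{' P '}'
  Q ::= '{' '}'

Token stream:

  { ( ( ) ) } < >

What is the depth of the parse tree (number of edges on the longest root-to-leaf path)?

[P [Q { [P [Q ( [P [Q ( )]] )]] }] [P [Q < >]]]

6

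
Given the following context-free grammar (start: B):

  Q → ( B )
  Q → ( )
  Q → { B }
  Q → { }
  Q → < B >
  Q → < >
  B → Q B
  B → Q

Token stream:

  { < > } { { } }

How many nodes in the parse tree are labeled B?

[B [Q { [B [Q < >]] }] [B [Q { [B [Q { }]] }]]]

4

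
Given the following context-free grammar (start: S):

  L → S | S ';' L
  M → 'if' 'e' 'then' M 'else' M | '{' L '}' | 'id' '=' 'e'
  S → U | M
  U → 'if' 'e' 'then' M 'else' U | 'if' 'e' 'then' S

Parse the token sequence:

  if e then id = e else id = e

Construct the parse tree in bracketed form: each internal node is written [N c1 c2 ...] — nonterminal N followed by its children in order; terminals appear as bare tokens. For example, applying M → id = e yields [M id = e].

[S [M if e then [M id = e] else [M id = e]]]

S
M
if e then M else M
if e then id = e else M
if e then id = e else id = e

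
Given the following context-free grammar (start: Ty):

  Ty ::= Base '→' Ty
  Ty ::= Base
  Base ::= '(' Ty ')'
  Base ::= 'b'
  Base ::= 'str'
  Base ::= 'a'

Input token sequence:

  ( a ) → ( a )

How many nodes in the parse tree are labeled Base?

[Ty [Base ( [Ty [Base a]] )] → [Ty [Base ( [Ty [Base a]] )]]]

4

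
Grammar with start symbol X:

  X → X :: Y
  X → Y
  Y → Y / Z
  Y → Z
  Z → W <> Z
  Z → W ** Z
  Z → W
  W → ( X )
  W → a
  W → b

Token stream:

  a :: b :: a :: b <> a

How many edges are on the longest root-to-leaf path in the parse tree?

[X [X [X [X [Y [Z [W a]]]] :: [Y [Z [W b]]]] :: [Y [Z [W a]]]] :: [Y [Z [W b] <> [Z [W a]]]]]

7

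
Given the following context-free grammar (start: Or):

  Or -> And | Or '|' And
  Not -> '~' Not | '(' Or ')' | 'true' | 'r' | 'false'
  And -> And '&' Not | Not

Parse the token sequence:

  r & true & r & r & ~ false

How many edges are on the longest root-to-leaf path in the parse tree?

7

[Or [And [And [And [And [And [Not r]] & [Not true]] & [Not r]] & [Not r]] & [Not ~ [Not false]]]]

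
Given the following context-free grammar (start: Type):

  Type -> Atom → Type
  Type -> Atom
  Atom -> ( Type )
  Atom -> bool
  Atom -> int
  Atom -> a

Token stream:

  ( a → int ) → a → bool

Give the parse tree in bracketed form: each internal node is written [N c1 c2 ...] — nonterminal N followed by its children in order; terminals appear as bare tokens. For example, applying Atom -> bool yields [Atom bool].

[Type [Atom ( [Type [Atom a] → [Type [Atom int]]] )] → [Type [Atom a] → [Type [Atom bool]]]]

Type
Atom → Type
( Type ) → Type
( Atom → Type ) → Type
( a → Type ) → Type
( a → Atom ) → Type
( a → int ) → Type
( a → int ) → Atom → Type
( a → int ) → a → Type
( a → int ) → a → Atom
( a → int ) → a → bool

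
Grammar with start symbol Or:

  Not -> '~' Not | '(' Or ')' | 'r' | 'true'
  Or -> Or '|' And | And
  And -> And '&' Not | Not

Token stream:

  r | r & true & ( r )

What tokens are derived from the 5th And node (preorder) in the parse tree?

[Or [Or [And [Not r]]] | [And [And [And [Not r]] & [Not true]] & [Not ( [Or [And [Not r]]] )]]]

r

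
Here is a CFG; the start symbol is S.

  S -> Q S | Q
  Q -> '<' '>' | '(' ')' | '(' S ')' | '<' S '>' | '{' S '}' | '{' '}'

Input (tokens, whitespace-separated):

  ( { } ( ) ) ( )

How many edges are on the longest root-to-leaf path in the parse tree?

5

[S [Q ( [S [Q { }] [S [Q ( )]]] )] [S [Q ( )]]]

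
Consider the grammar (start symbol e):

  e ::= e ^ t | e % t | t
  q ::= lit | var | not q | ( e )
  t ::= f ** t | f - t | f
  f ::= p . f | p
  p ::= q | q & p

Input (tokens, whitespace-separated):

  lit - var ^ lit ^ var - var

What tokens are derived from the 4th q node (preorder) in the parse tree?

[e [e [e [t [f [p [q lit]]] - [t [f [p [q var]]]]]] ^ [t [f [p [q lit]]]]] ^ [t [f [p [q var]]] - [t [f [p [q var]]]]]]

var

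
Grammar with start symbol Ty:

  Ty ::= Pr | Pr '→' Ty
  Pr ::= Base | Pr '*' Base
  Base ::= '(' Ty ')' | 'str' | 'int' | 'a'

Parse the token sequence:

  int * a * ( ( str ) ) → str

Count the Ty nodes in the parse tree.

[Ty [Pr [Pr [Pr [Base int]] * [Base a]] * [Base ( [Ty [Pr [Base ( [Ty [Pr [Base str]]] )]]] )]] → [Ty [Pr [Base str]]]]

4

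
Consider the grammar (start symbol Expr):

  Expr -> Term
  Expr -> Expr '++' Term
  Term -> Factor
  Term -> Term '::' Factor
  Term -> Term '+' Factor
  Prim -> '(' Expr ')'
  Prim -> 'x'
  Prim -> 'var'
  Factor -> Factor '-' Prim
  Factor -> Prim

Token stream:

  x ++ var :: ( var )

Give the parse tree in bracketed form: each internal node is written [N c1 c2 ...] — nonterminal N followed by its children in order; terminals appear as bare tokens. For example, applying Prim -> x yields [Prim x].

[Expr [Expr [Term [Factor [Prim x]]]] ++ [Term [Term [Factor [Prim var]]] :: [Factor [Prim ( [Expr [Term [Factor [Prim var]]]] )]]]]

Expr
Expr ++ Term
Term ++ Term
Factor ++ Term
Prim ++ Term
x ++ Term
x ++ Term :: Factor
x ++ Factor :: Factor
x ++ Prim :: Factor
x ++ var :: Factor
x ++ var :: Prim
x ++ var :: ( Expr )
x ++ var :: ( Term )
x ++ var :: ( Factor )
x ++ var :: ( Prim )
x ++ var :: ( var )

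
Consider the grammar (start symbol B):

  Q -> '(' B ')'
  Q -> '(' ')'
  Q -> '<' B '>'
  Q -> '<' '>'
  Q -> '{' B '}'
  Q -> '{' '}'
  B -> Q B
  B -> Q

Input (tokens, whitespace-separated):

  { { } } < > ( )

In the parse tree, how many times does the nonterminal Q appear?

4

[B [Q { [B [Q { }]] }] [B [Q < >] [B [Q ( )]]]]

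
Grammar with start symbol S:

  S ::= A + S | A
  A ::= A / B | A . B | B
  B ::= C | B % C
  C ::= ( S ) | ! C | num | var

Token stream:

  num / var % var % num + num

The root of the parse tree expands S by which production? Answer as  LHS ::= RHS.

S ::= A + S

[S [A [A [B [C num]]] / [B [B [B [C var]] % [C var]] % [C num]]] + [S [A [B [C num]]]]]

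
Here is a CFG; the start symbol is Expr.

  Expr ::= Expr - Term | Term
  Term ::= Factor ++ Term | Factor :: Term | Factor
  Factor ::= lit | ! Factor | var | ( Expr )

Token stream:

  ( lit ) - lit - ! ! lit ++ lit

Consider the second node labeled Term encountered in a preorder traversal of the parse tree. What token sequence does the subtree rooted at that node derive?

[Expr [Expr [Expr [Term [Factor ( [Expr [Term [Factor lit]]] )]]] - [Term [Factor lit]]] - [Term [Factor ! [Factor ! [Factor lit]]] ++ [Term [Factor lit]]]]

lit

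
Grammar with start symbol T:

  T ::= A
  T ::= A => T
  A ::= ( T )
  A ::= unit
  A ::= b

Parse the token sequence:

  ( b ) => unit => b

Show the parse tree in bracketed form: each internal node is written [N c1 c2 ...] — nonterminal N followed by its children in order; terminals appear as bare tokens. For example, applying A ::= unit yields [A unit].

T
A => T
( T ) => T
( A ) => T
( b ) => T
( b ) => A => T
( b ) => unit => T
( b ) => unit => A
( b ) => unit => b

[T [A ( [T [A b]] )] => [T [A unit] => [T [A b]]]]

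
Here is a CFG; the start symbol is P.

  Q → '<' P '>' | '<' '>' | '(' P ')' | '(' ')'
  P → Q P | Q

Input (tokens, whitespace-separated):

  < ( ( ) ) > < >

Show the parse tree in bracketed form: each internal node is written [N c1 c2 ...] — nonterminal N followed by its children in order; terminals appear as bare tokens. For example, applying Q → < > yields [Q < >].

P
Q P
< P > P
< Q > P
< ( P ) > P
< ( Q ) > P
< ( ( ) ) > P
< ( ( ) ) > Q
< ( ( ) ) > < >

[P [Q < [P [Q ( [P [Q ( )]] )]] >] [P [Q < >]]]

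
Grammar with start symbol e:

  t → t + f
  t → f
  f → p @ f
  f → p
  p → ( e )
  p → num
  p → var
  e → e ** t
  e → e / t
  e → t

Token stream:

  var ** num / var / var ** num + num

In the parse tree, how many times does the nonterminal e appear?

[e [e [e [e [e [t [f [p var]]]] ** [t [f [p num]]]] / [t [f [p var]]]] / [t [f [p var]]]] ** [t [t [f [p num]]] + [f [p num]]]]

5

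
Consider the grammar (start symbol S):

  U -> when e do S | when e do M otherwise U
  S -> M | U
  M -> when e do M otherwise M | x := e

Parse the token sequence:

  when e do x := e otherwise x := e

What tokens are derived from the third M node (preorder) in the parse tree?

x := e

[S [M when e do [M x := e] otherwise [M x := e]]]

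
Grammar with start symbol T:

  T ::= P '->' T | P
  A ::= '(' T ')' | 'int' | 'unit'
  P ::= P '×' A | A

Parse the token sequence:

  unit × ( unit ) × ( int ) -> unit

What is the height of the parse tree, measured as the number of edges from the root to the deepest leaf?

7

[T [P [P [P [A unit]] × [A ( [T [P [A unit]]] )]] × [A ( [T [P [A int]]] )]] -> [T [P [A unit]]]]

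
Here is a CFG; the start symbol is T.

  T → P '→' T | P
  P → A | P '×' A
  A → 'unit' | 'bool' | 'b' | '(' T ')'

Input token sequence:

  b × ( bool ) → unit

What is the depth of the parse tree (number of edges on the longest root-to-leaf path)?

[T [P [P [A b]] × [A ( [T [P [A bool]]] )]] → [T [P [A unit]]]]

6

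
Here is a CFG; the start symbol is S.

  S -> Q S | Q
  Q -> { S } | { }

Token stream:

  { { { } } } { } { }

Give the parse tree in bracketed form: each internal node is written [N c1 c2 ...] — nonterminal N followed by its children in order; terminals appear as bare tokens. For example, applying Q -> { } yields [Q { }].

S
Q S
{ S } S
{ Q } S
{ { S } } S
{ { Q } } S
{ { { } } } S
{ { { } } } Q S
{ { { } } } { } S
{ { { } } } { } Q
{ { { } } } { } { }

[S [Q { [S [Q { [S [Q { }]] }]] }] [S [Q { }] [S [Q { }]]]]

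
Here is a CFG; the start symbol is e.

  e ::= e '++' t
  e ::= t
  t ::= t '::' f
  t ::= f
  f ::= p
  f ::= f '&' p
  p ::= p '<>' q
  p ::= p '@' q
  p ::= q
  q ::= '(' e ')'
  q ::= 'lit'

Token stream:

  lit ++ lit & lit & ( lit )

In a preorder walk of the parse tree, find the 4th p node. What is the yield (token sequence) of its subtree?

[e [e [t [f [p [q lit]]]]] ++ [t [f [f [f [p [q lit]]] & [p [q lit]]] & [p [q ( [e [t [f [p [q lit]]]]] )]]]]]

( lit )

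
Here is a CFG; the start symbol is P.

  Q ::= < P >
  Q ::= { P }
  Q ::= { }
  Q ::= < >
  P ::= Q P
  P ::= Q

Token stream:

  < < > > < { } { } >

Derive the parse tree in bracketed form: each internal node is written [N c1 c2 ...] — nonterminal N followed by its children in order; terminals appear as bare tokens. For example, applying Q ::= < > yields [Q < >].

P
Q P
< P > P
< Q > P
< < > > P
< < > > Q
< < > > < P >
< < > > < Q P >
< < > > < { } P >
< < > > < { } Q >
< < > > < { } { } >

[P [Q < [P [Q < >]] >] [P [Q < [P [Q { }] [P [Q { }]]] >]]]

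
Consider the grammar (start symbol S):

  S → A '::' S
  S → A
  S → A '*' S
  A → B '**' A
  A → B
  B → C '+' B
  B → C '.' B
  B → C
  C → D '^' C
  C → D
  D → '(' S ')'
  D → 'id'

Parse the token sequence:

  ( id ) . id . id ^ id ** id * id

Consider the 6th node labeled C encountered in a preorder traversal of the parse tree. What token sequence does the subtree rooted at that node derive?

id

[S [A [B [C [D ( [S [A [B [C [D id]]]]] )]] . [B [C [D id]] . [B [C [D id] ^ [C [D id]]]]]] ** [A [B [C [D id]]]]] * [S [A [B [C [D id]]]]]]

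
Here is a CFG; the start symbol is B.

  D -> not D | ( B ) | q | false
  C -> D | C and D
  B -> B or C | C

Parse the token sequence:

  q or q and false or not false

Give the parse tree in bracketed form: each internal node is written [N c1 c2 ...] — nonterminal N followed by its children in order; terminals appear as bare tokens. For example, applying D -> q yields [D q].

[B [B [B [C [D q]]] or [C [C [D q]] and [D false]]] or [C [D not [D false]]]]

B
B or C
B or C or C
C or C or C
D or C or C
q or C or C
q or C and D or C
q or D and D or C
q or q and D or C
q or q and false or C
q or q and false or D
q or q and false or not D
q or q and false or not false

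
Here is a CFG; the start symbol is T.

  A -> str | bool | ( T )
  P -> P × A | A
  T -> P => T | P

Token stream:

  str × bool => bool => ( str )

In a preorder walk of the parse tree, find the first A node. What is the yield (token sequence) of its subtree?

str

[T [P [P [A str]] × [A bool]] => [T [P [A bool]] => [T [P [A ( [T [P [A str]]] )]]]]]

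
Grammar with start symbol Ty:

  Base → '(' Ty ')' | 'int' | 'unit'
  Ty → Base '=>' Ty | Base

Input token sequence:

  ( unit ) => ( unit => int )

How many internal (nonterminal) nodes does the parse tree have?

[Ty [Base ( [Ty [Base unit]] )] => [Ty [Base ( [Ty [Base unit] => [Ty [Base int]]] )]]]

10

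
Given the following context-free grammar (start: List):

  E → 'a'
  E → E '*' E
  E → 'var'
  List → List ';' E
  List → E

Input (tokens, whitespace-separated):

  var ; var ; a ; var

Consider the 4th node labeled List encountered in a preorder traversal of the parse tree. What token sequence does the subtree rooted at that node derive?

[List [List [List [List [E var]] ; [E var]] ; [E a]] ; [E var]]

var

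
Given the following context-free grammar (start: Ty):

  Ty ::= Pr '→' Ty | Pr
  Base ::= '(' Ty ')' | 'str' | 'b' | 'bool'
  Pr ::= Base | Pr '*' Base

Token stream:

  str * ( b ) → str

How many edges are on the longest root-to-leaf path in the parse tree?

[Ty [Pr [Pr [Base str]] * [Base ( [Ty [Pr [Base b]]] )]] → [Ty [Pr [Base str]]]]

6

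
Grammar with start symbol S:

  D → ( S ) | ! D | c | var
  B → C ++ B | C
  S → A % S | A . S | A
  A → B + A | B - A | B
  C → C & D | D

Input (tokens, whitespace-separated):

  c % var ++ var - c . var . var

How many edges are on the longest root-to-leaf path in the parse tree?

8

[S [A [B [C [D c]]]] % [S [A [B [C [D var]] ++ [B [C [D var]]]] - [A [B [C [D c]]]]] . [S [A [B [C [D var]]]] . [S [A [B [C [D var]]]]]]]]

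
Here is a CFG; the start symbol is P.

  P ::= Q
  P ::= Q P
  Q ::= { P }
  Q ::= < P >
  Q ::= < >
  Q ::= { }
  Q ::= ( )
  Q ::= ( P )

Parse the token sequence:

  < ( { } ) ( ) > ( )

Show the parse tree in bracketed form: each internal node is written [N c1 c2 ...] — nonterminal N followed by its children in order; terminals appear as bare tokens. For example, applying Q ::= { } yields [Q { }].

P
Q P
< P > P
< Q P > P
< ( P ) P > P
< ( Q ) P > P
< ( { } ) P > P
< ( { } ) Q > P
< ( { } ) ( ) > P
< ( { } ) ( ) > Q
< ( { } ) ( ) > ( )

[P [Q < [P [Q ( [P [Q { }]] )] [P [Q ( )]]] >] [P [Q ( )]]]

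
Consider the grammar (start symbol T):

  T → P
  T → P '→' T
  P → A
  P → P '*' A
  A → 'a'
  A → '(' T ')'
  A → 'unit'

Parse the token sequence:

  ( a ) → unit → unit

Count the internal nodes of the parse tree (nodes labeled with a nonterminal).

12

[T [P [A ( [T [P [A a]]] )]] → [T [P [A unit]] → [T [P [A unit]]]]]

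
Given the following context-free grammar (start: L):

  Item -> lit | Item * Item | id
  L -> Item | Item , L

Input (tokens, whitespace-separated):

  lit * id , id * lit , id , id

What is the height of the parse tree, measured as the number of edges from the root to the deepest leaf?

5

[L [Item [Item lit] * [Item id]] , [L [Item [Item id] * [Item lit]] , [L [Item id] , [L [Item id]]]]]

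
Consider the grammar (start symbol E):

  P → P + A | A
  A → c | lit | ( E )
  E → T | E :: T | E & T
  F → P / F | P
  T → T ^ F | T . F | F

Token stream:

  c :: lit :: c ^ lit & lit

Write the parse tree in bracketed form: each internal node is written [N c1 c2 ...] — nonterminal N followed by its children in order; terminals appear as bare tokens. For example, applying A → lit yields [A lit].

[E [E [E [E [T [F [P [A c]]]]] :: [T [F [P [A lit]]]]] :: [T [T [F [P [A c]]]] ^ [F [P [A lit]]]]] & [T [F [P [A lit]]]]]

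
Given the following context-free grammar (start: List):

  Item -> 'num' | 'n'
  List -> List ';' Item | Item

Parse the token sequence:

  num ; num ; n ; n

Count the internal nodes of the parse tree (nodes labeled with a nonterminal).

[List [List [List [List [Item num]] ; [Item num]] ; [Item n]] ; [Item n]]

8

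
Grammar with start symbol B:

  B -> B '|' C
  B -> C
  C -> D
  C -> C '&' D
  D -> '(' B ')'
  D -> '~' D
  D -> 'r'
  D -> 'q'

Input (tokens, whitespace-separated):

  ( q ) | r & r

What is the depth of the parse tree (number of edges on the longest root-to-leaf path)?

7

[B [B [C [D ( [B [C [D q]]] )]]] | [C [C [D r]] & [D r]]]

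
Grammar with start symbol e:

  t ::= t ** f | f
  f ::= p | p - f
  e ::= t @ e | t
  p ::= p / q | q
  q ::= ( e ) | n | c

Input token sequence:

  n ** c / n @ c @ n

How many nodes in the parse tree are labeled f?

4

[e [t [t [f [p [q n]]]] ** [f [p [p [q c]] / [q n]]]] @ [e [t [f [p [q c]]]] @ [e [t [f [p [q n]]]]]]]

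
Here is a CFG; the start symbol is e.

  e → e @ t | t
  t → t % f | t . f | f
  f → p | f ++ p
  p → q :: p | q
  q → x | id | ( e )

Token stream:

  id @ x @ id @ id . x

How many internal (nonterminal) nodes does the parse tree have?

[e [e [e [e [t [f [p [q id]]]]] @ [t [f [p [q x]]]]] @ [t [f [p [q id]]]]] @ [t [t [f [p [q id]]]] . [f [p [q x]]]]]

24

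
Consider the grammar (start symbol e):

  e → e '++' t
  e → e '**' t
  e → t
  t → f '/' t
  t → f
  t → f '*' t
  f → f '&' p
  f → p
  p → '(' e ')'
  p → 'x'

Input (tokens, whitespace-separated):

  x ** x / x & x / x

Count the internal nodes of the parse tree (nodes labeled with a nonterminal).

16

[e [e [t [f [p x]]]] ** [t [f [p x]] / [t [f [f [p x]] & [p x]] / [t [f [p x]]]]]]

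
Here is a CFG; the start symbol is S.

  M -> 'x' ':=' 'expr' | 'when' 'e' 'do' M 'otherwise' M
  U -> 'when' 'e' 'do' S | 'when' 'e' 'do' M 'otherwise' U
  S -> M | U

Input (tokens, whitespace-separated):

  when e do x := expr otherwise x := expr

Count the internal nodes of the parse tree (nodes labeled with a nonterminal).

[S [M when e do [M x := expr] otherwise [M x := expr]]]

4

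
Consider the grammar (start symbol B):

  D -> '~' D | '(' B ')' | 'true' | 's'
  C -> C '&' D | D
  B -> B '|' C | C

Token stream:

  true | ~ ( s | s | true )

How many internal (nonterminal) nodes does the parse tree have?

16

[B [B [C [D true]]] | [C [D ~ [D ( [B [B [B [C [D s]]] | [C [D s]]] | [C [D true]]] )]]]]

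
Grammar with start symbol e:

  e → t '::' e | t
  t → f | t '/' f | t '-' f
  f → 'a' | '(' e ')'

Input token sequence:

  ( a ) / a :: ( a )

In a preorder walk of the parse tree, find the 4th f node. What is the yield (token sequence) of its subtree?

( a )

[e [t [t [f ( [e [t [f a]]] )]] / [f a]] :: [e [t [f ( [e [t [f a]]] )]]]]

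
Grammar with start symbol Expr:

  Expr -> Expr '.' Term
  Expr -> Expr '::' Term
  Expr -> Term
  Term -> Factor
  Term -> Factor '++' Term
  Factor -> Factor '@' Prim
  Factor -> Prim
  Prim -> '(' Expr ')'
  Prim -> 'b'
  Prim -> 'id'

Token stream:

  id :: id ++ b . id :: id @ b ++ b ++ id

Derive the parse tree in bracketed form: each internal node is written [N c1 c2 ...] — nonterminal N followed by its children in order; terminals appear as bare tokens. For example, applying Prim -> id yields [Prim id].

[Expr [Expr [Expr [Expr [Term [Factor [Prim id]]]] :: [Term [Factor [Prim id]] ++ [Term [Factor [Prim b]]]]] . [Term [Factor [Prim id]]]] :: [Term [Factor [Factor [Prim id]] @ [Prim b]] ++ [Term [Factor [Prim b]] ++ [Term [Factor [Prim id]]]]]]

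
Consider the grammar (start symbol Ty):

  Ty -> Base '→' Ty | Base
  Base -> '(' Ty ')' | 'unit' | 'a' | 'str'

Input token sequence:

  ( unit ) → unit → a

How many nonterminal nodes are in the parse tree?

[Ty [Base ( [Ty [Base unit]] )] → [Ty [Base unit] → [Ty [Base a]]]]

8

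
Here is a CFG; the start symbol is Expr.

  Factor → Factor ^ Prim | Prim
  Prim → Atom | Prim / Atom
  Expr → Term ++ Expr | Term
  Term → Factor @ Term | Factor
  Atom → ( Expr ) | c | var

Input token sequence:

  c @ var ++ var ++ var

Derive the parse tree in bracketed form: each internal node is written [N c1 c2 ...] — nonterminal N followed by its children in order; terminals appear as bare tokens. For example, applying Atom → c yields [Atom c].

Expr
Term ++ Expr
Factor @ Term ++ Expr
Prim @ Term ++ Expr
Atom @ Term ++ Expr
c @ Term ++ Expr
c @ Factor ++ Expr
c @ Prim ++ Expr
c @ Atom ++ Expr
c @ var ++ Expr
c @ var ++ Term ++ Expr
c @ var ++ Factor ++ Expr
c @ var ++ Prim ++ Expr
c @ var ++ Atom ++ Expr
c @ var ++ var ++ Expr
c @ var ++ var ++ Term
c @ var ++ var ++ Factor
c @ var ++ var ++ Prim
c @ var ++ var ++ Atom
c @ var ++ var ++ var

[Expr [Term [Factor [Prim [Atom c]]] @ [Term [Factor [Prim [Atom var]]]]] ++ [Expr [Term [Factor [Prim [Atom var]]]] ++ [Expr [Term [Factor [Prim [Atom var]]]]]]]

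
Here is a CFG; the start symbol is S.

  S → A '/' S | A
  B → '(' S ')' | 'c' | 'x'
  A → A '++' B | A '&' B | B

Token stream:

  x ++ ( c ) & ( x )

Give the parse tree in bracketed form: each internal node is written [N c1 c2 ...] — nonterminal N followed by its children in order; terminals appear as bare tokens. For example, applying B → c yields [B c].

S
A
A & B
A ++ B & B
B ++ B & B
x ++ B & B
x ++ ( S ) & B
x ++ ( A ) & B
x ++ ( B ) & B
x ++ ( c ) & B
x ++ ( c ) & ( S )
x ++ ( c ) & ( A )
x ++ ( c ) & ( B )
x ++ ( c ) & ( x )

[S [A [A [A [B x]] ++ [B ( [S [A [B c]]] )]] & [B ( [S [A [B x]]] )]]]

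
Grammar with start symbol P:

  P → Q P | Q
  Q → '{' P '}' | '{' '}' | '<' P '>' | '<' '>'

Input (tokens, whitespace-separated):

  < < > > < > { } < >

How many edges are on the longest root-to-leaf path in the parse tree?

[P [Q < [P [Q < >]] >] [P [Q < >] [P [Q { }] [P [Q < >]]]]]

5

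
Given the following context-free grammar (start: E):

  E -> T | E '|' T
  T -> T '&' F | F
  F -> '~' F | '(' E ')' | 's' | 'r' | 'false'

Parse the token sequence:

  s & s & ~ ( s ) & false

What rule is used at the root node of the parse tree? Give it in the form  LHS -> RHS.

E -> T

[E [T [T [T [T [F s]] & [F s]] & [F ~ [F ( [E [T [F s]]] )]]] & [F false]]]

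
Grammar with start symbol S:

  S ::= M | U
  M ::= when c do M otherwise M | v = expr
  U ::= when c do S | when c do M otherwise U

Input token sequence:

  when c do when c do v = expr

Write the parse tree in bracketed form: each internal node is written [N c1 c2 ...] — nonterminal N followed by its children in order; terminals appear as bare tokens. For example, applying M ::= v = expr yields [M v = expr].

[S [U when c do [S [U when c do [S [M v = expr]]]]]]

S
U
when c do S
when c do U
when c do when c do S
when c do when c do M
when c do when c do v = expr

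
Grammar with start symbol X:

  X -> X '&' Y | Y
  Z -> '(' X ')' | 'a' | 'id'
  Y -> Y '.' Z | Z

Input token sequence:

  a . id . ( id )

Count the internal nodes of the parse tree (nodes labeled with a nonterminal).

10

[X [Y [Y [Y [Z a]] . [Z id]] . [Z ( [X [Y [Z id]]] )]]]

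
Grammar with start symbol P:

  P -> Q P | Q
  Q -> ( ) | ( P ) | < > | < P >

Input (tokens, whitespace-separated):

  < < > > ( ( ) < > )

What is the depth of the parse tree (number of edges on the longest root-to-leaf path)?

[P [Q < [P [Q < >]] >] [P [Q ( [P [Q ( )] [P [Q < >]]] )]]]

6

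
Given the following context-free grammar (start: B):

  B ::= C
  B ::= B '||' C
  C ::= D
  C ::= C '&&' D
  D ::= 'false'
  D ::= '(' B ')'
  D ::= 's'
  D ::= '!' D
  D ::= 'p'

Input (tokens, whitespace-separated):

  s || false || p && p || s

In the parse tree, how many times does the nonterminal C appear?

[B [B [B [B [C [D s]]] || [C [D false]]] || [C [C [D p]] && [D p]]] || [C [D s]]]

5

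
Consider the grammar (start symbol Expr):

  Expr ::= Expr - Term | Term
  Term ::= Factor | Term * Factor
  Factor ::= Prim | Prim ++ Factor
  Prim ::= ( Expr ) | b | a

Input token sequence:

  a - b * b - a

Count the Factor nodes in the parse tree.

[Expr [Expr [Expr [Term [Factor [Prim a]]]] - [Term [Term [Factor [Prim b]]] * [Factor [Prim b]]]] - [Term [Factor [Prim a]]]]

4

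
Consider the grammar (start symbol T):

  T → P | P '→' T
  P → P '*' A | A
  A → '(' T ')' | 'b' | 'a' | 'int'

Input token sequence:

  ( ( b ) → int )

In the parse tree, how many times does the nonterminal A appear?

4

[T [P [A ( [T [P [A ( [T [P [A b]]] )]] → [T [P [A int]]]] )]]]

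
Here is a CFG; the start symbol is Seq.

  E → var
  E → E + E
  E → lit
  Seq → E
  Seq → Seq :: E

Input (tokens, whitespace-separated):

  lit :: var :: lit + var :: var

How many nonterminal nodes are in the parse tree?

10

[Seq [Seq [Seq [Seq [E lit]] :: [E var]] :: [E [E lit] + [E var]]] :: [E var]]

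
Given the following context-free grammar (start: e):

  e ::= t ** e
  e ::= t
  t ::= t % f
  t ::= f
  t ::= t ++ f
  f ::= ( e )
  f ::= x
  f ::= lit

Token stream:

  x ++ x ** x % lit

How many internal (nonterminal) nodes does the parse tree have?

[e [t [t [f x]] ++ [f x]] ** [e [t [t [f x]] % [f lit]]]]

10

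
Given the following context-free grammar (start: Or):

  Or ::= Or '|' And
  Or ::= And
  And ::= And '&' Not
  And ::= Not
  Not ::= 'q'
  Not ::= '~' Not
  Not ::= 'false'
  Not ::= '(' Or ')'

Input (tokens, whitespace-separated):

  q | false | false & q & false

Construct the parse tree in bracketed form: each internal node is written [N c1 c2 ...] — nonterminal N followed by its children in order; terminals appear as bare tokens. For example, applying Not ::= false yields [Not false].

[Or [Or [Or [And [Not q]]] | [And [Not false]]] | [And [And [And [Not false]] & [Not q]] & [Not false]]]

Or
Or | And
Or | And | And
And | And | And
Not | And | And
q | And | And
q | Not | And
q | false | And
q | false | And & Not
q | false | And & Not & Not
q | false | Not & Not & Not
q | false | false & Not & Not
q | false | false & q & Not
q | false | false & q & false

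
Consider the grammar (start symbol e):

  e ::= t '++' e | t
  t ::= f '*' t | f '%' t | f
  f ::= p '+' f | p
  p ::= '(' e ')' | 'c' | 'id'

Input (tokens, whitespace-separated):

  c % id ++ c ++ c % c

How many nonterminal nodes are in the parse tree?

18

[e [t [f [p c]] % [t [f [p id]]]] ++ [e [t [f [p c]]] ++ [e [t [f [p c]] % [t [f [p c]]]]]]]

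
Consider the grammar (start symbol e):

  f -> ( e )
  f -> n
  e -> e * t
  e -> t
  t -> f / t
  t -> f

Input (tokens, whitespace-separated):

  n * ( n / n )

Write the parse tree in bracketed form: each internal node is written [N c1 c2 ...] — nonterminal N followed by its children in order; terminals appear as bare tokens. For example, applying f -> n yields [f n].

[e [e [t [f n]]] * [t [f ( [e [t [f n] / [t [f n]]]] )]]]

e
e * t
t * t
f * t
n * t
n * f
n * ( e )
n * ( t )
n * ( f / t )
n * ( n / t )
n * ( n / f )
n * ( n / n )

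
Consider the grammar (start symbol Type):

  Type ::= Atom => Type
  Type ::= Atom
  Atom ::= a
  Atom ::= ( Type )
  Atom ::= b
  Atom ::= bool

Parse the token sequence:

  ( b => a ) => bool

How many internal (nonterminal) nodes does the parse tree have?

8

[Type [Atom ( [Type [Atom b] => [Type [Atom a]]] )] => [Type [Atom bool]]]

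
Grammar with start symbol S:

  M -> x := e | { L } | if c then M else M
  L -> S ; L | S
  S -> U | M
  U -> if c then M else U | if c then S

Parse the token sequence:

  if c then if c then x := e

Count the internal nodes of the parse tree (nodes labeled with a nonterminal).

[S [U if c then [S [U if c then [S [M x := e]]]]]]

6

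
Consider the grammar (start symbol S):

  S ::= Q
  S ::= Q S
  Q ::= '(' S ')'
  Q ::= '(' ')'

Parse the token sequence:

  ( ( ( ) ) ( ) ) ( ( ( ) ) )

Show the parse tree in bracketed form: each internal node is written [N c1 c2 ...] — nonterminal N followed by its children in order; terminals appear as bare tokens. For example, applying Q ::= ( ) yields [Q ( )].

[S [Q ( [S [Q ( [S [Q ( )]] )] [S [Q ( )]]] )] [S [Q ( [S [Q ( [S [Q ( )]] )]] )]]]

S
Q S
( S ) S
( Q S ) S
( ( S ) S ) S
( ( Q ) S ) S
( ( ( ) ) S ) S
( ( ( ) ) Q ) S
( ( ( ) ) ( ) ) S
( ( ( ) ) ( ) ) Q
( ( ( ) ) ( ) ) ( S )
( ( ( ) ) ( ) ) ( Q )
( ( ( ) ) ( ) ) ( ( S ) )
( ( ( ) ) ( ) ) ( ( Q ) )
( ( ( ) ) ( ) ) ( ( ( ) ) )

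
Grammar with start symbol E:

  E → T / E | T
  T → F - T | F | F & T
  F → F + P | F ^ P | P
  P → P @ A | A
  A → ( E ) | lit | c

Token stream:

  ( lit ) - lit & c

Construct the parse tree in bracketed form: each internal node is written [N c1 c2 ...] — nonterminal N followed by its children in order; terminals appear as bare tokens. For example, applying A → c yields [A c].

E
T
F - T
P - T
A - T
( E ) - T
( T ) - T
( F ) - T
( P ) - T
( A ) - T
( lit ) - T
( lit ) - F & T
( lit ) - P & T
( lit ) - A & T
( lit ) - lit & T
( lit ) - lit & F
( lit ) - lit & P
( lit ) - lit & A
( lit ) - lit & c

[E [T [F [P [A ( [E [T [F [P [A lit]]]]] )]]] - [T [F [P [A lit]]] & [T [F [P [A c]]]]]]]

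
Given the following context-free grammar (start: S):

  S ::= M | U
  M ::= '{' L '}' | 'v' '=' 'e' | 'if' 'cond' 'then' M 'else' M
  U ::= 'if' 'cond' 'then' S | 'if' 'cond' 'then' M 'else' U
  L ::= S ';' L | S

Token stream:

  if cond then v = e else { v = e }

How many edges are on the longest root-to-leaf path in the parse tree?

[S [M if cond then [M v = e] else [M { [L [S [M v = e]]] }]]]

6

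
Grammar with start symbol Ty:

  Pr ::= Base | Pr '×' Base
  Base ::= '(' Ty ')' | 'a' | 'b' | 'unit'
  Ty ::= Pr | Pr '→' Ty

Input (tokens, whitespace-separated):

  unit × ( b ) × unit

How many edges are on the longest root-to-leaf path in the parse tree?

7

[Ty [Pr [Pr [Pr [Base unit]] × [Base ( [Ty [Pr [Base b]]] )]] × [Base unit]]]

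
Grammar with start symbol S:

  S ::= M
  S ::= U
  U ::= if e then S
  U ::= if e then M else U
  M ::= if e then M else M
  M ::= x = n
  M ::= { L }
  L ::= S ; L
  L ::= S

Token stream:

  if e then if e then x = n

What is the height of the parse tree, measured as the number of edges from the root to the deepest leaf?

6

[S [U if e then [S [U if e then [S [M x = n]]]]]]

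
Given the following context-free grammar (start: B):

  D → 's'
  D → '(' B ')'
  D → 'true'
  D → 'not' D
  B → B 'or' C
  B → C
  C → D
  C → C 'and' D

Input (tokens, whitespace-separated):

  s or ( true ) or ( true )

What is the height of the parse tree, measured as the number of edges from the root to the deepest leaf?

7

[B [B [B [C [D s]]] or [C [D ( [B [C [D true]]] )]]] or [C [D ( [B [C [D true]]] )]]]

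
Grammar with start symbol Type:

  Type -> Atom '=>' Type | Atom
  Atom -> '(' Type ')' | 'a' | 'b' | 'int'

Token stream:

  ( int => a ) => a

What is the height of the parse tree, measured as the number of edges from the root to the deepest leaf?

5

[Type [Atom ( [Type [Atom int] => [Type [Atom a]]] )] => [Type [Atom a]]]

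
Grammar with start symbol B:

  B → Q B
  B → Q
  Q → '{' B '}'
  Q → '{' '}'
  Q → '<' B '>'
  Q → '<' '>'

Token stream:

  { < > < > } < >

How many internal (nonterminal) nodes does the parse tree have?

[B [Q { [B [Q < >] [B [Q < >]]] }] [B [Q < >]]]

8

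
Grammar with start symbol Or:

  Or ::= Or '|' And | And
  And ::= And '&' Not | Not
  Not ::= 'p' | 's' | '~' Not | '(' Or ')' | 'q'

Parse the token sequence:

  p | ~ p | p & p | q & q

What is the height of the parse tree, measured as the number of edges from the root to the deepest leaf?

6

[Or [Or [Or [Or [And [Not p]]] | [And [Not ~ [Not p]]]] | [And [And [Not p]] & [Not p]]] | [And [And [Not q]] & [Not q]]]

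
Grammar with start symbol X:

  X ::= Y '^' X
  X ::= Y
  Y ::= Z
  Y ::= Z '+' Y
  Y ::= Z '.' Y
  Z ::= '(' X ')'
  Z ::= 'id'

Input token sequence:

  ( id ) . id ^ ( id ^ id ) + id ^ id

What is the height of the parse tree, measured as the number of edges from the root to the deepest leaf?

[X [Y [Z ( [X [Y [Z id]]] )] . [Y [Z id]]] ^ [X [Y [Z ( [X [Y [Z id]] ^ [X [Y [Z id]]]] )] + [Y [Z id]]] ^ [X [Y [Z id]]]]]

8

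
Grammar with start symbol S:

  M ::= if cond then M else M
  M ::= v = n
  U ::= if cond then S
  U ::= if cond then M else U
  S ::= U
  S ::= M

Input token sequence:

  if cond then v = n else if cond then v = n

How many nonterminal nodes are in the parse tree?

6

[S [U if cond then [M v = n] else [U if cond then [S [M v = n]]]]]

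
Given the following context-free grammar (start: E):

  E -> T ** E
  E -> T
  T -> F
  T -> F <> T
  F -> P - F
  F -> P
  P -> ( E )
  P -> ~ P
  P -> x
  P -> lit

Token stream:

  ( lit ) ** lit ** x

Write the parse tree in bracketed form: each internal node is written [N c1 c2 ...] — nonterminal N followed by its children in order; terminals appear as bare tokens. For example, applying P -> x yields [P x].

E
T ** E
F ** E
P ** E
( E ) ** E
( T ) ** E
( F ) ** E
( P ) ** E
( lit ) ** E
( lit ) ** T ** E
( lit ) ** F ** E
( lit ) ** P ** E
( lit ) ** lit ** E
( lit ) ** lit ** T
( lit ) ** lit ** F
( lit ) ** lit ** P
( lit ) ** lit ** x

[E [T [F [P ( [E [T [F [P lit]]]] )]]] ** [E [T [F [P lit]]] ** [E [T [F [P x]]]]]]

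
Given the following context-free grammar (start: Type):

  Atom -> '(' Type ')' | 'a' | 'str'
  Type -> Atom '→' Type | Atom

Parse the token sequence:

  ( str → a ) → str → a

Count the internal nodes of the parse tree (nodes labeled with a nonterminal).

10

[Type [Atom ( [Type [Atom str] → [Type [Atom a]]] )] → [Type [Atom str] → [Type [Atom a]]]]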